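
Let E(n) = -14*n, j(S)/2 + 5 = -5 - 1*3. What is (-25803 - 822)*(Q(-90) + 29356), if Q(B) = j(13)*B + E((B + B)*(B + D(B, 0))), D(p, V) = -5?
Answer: 5530119000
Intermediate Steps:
j(S) = -26 (j(S) = -10 + 2*(-5 - 1*3) = -10 + 2*(-5 - 3) = -10 + 2*(-8) = -10 - 16 = -26)
Q(B) = -26*B - 28*B*(-5 + B) (Q(B) = -26*B - 14*(B + B)*(B - 5) = -26*B - 14*2*B*(-5 + B) = -26*B - 28*B*(-5 + B))
(-25803 - 822)*(Q(-90) + 29356) = (-25803 - 822)*(2*(-90)*(57 - 14*(-90)) + 29356) = -26625*(2*(-90)*(57 + 1260) + 29356) = -26625*(2*(-90)*1317 + 29356) = -26625*(-237060 + 29356) = -26625*(-207704) = 5530119000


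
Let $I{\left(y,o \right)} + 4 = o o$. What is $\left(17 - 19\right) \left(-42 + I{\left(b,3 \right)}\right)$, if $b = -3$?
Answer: $74$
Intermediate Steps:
$I{\left(y,o \right)} = -4 + o^{2}$ ($I{\left(y,o \right)} = -4 + o o = -4 + o^{2}$)
$\left(17 - 19\right) \left(-42 + I{\left(b,3 \right)}\right) = \left(17 - 19\right) \left(-42 - \left(4 - 3^{2}\right)\right) = - 2 \left(-42 + \left(-4 + 9\right)\right) = - 2 \left(-42 + 5\right) = \left(-2\right) \left(-37\right) = 74$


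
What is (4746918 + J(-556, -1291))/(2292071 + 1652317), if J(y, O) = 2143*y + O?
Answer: 3554119/3944388 ≈ 0.90106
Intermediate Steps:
J(y, O) = O + 2143*y
(4746918 + J(-556, -1291))/(2292071 + 1652317) = (4746918 + (-1291 + 2143*(-556)))/(2292071 + 1652317) = (4746918 + (-1291 - 1191508))/3944388 = (4746918 - 1192799)*(1/3944388) = 3554119*(1/3944388) = 3554119/3944388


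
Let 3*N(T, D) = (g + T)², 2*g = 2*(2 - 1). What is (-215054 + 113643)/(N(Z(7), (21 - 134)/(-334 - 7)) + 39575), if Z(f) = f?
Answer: -304233/118789 ≈ -2.5611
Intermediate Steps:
g = 1 (g = (2*(2 - 1))/2 = (2*1)/2 = (½)*2 = 1)
N(T, D) = (1 + T)²/3
(-215054 + 113643)/(N(Z(7), (21 - 134)/(-334 - 7)) + 39575) = (-215054 + 113643)/((1 + 7)²/3 + 39575) = -101411/((⅓)*8² + 39575) = -101411/((⅓)*64 + 39575) = -101411/(64/3 + 39575) = -101411/118789/3 = -101411*3/118789 = -304233/118789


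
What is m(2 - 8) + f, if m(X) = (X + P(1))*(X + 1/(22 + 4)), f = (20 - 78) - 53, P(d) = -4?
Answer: -668/13 ≈ -51.385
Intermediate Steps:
f = -111 (f = -58 - 53 = -111)
m(X) = (-4 + X)*(1/26 + X) (m(X) = (X - 4)*(X + 1/(22 + 4)) = (-4 + X)*(X + 1/26) = (-4 + X)*(1/26 + X))
m(2 - 8) + f = (-2/13 + (2 - 8)² - 103*(2 - 8)/26) - 111 = (-2/13 + (-6)² - 103/26*(-6)) - 111 = (-2/13 + 36 + 309/13) - 111 = 775/13 - 111 = -668/13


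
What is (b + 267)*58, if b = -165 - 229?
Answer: -7366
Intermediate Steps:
b = -394
(b + 267)*58 = (-394 + 267)*58 = -127*58 = -7366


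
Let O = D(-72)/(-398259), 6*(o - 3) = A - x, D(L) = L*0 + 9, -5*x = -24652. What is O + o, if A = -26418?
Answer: -3466003841/663765 ≈ -5221.7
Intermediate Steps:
x = 24652/5 (x = -1/5*(-24652) = 24652/5 ≈ 4930.4)
D(L) = 9 (D(L) = 0 + 9 = 9)
o = -78326/15 (o = 3 + (-26418 - 1*24652/5)/6 = 3 + (-26418 - 24652/5)/6 = 3 + (1/6)*(-156742/5) = 3 - 78371/15 = -78326/15 ≈ -5221.7)
O = -1/44251 (O = 9/(-398259) = 9*(-1/398259) = -1/44251 ≈ -2.2598e-5)
O + o = -1/44251 - 78326/15 = -3466003841/663765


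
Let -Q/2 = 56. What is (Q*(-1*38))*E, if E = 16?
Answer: 68096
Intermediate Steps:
Q = -112 (Q = -2*56 = -112)
(Q*(-1*38))*E = -(-112)*38*16 = -112*(-38)*16 = 4256*16 = 68096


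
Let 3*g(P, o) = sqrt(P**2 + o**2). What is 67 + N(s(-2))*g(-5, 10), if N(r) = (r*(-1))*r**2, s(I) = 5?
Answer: 67 - 625*sqrt(5)/3 ≈ -398.85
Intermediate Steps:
N(r) = -r**3 (N(r) = (-r)*r**2 = -r**3)
g(P, o) = sqrt(P**2 + o**2)/3
67 + N(s(-2))*g(-5, 10) = 67 + (-1*5**3)*(sqrt((-5)**2 + 10**2)/3) = 67 + (-1*125)*(sqrt(25 + 100)/3) = 67 - 125*sqrt(125)/3 = 67 - 125*5*sqrt(5)/3 = 67 - 625*sqrt(5)/3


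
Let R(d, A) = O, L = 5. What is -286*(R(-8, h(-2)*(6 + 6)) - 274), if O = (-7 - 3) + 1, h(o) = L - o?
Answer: 80938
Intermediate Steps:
h(o) = 5 - o
O = -9 (O = -10 + 1 = -9)
R(d, A) = -9
-286*(R(-8, h(-2)*(6 + 6)) - 274) = -286*(-9 - 274) = -286*(-283) = 80938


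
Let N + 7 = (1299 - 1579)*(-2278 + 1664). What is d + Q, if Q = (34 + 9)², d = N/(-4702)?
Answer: 8522085/4702 ≈ 1812.4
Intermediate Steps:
N = 171913 (N = -7 + (1299 - 1579)*(-2278 + 1664) = -7 - 280*(-614) = -7 + 171920 = 171913)
d = -171913/4702 (d = 171913/(-4702) = 171913*(-1/4702) = -171913/4702 ≈ -36.562)
Q = 1849 (Q = 43² = 1849)
d + Q = -171913/4702 + 1849 = 8522085/4702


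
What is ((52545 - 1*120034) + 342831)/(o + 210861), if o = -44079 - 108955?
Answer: 275342/57827 ≈ 4.7615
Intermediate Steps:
o = -153034
((52545 - 1*120034) + 342831)/(o + 210861) = ((52545 - 1*120034) + 342831)/(-153034 + 210861) = ((52545 - 120034) + 342831)/57827 = (-67489 + 342831)*(1/57827) = 275342*(1/57827) = 275342/57827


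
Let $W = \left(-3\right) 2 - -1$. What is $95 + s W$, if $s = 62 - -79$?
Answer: $-610$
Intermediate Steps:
$s = 141$ ($s = 62 + 79 = 141$)
$W = -5$ ($W = -6 + 1 = -5$)
$95 + s W = 95 + 141 \left(-5\right) = 95 - 705 = -610$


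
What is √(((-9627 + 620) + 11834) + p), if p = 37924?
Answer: √40751 ≈ 201.87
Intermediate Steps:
√(((-9627 + 620) + 11834) + p) = √(((-9627 + 620) + 11834) + 37924) = √((-9007 + 11834) + 37924) = √(2827 + 37924) = √40751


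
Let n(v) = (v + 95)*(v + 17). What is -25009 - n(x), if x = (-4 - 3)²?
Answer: -34513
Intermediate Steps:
x = 49 (x = (-7)² = 49)
n(v) = (17 + v)*(95 + v) (n(v) = (95 + v)*(17 + v) = (17 + v)*(95 + v))
-25009 - n(x) = -25009 - (1615 + 49² + 112*49) = -25009 - (1615 + 2401 + 5488) = -25009 - 1*9504 = -25009 - 9504 = -34513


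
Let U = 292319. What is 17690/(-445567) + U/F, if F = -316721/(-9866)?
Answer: 1285018204152528/141120425807 ≈ 9105.8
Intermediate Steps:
F = 316721/9866 (F = -316721*(-1/9866) = 316721/9866 ≈ 32.102)
17690/(-445567) + U/F = 17690/(-445567) + 292319/(316721/9866) = 17690*(-1/445567) + 292319*(9866/316721) = -17690/445567 + 2884019254/316721 = 1285018204152528/141120425807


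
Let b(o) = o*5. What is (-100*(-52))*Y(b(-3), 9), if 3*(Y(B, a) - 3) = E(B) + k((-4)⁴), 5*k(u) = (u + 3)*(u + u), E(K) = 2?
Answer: 45989840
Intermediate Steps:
b(o) = 5*o
k(u) = 2*u*(3 + u)/5 (k(u) = ((u + 3)*(u + u))/5 = ((3 + u)*(2*u))/5 = (2*u*(3 + u))/5 = 2*u*(3 + u)/5)
Y(B, a) = 44221/5 (Y(B, a) = 3 + (2 + (⅖)*(-4)⁴*(3 + (-4)⁴))/3 = 3 + (2 + (⅖)*256*(3 + 256))/3 = 3 + (2 + (⅖)*256*259)/3 = 3 + (2 + 132608/5)/3 = 3 + (⅓)*(132618/5) = 3 + 44206/5 = 44221/5)
(-100*(-52))*Y(b(-3), 9) = -100*(-52)*(44221/5) = 5200*(44221/5) = 45989840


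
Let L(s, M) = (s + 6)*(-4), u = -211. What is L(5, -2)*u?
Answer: 9284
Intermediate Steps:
L(s, M) = -24 - 4*s (L(s, M) = (6 + s)*(-4) = -24 - 4*s)
L(5, -2)*u = (-24 - 4*5)*(-211) = (-24 - 20)*(-211) = -44*(-211) = 9284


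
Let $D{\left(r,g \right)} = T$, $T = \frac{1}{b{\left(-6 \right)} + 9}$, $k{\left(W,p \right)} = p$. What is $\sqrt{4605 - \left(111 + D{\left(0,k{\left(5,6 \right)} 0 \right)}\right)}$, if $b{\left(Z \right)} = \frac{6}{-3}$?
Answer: $\frac{\sqrt{220199}}{7} \approx 67.036$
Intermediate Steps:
$b{\left(Z \right)} = -2$ ($b{\left(Z \right)} = 6 \left(- \frac{1}{3}\right) = -2$)
$T = \frac{1}{7}$ ($T = \frac{1}{-2 + 9} = \frac{1}{7} \approx 0.14286$)
$D{\left(r,g \right)} = \frac{1}{7}$
$\sqrt{4605 - \left(111 + D{\left(0,k{\left(5,6 \right)} 0 \right)}\right)} = \sqrt{4605 + \left(\left(2 - 113\right) - \frac{1}{7}\right)} = \sqrt{4605 - \frac{778}{7}} = \sqrt{\frac{31457}{7}} = \frac{\sqrt{220199}}{7}$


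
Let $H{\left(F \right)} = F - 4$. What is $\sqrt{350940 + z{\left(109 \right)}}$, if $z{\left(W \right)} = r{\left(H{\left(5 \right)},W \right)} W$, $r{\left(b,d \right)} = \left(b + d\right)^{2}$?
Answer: $4 \sqrt{104365} \approx 1292.2$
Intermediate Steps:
$H{\left(F \right)} = -4 + F$
$z{\left(W \right)} = W \left(1 + W\right)^{2}$ ($z{\left(W \right)} = \left(\left(-4 + 5\right) + W\right)^{2} W = \left(1 + W\right)^{2} W = W \left(1 + W\right)^{2}$)
$\sqrt{350940 + z{\left(109 \right)}} = \sqrt{350940 + 109 \left(1 + 109\right)^{2}} = \sqrt{350940 + 109 \cdot 110^{2}} = \sqrt{350940 + 109 \cdot 12100} = \sqrt{350940 + 1318900} = \sqrt{1669840} = 4 \sqrt{104365}$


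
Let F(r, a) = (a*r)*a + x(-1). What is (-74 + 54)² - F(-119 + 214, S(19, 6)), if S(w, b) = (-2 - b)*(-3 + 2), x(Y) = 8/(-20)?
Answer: -28398/5 ≈ -5679.6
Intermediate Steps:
x(Y) = -⅖ (x(Y) = 8*(-1/20) = -⅖)
S(w, b) = 2 + b (S(w, b) = (-2 - b)*(-1) = 2 + b)
F(r, a) = -⅖ + r*a² (F(r, a) = (a*r)*a - ⅖ = r*a² - ⅖ = -⅖ + r*a²)
(-74 + 54)² - F(-119 + 214, S(19, 6)) = (-74 + 54)² - (-⅖ + (-119 + 214)*(2 + 6)²) = (-20)² - (-⅖ + 95*8²) = 400 - (-⅖ + 95*64) = 400 - (-⅖ + 6080) = 400 - 1*30398/5 = 400 - 30398/5 = -28398/5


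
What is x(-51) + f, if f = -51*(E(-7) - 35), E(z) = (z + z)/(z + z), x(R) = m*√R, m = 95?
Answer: 1734 + 95*I*√51 ≈ 1734.0 + 678.44*I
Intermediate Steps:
x(R) = 95*√R
E(z) = 1 (E(z) = (2*z)/((2*z)) = (2*z)*(1/(2*z)) = 1)
f = 1734 (f = -51*(1 - 35) = -51*(-34) = 1734)
x(-51) + f = 95*√(-51) + 1734 = 95*(I*√51) + 1734 = 95*I*√51 + 1734 = 1734 + 95*I*√51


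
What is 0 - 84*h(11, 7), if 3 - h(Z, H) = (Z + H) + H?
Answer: 1848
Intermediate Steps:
h(Z, H) = 3 - Z - 2*H (h(Z, H) = 3 - ((Z + H) + H) = 3 - ((H + Z) + H) = 3 - (Z + 2*H) = 3 + (-Z - 2*H) = 3 - Z - 2*H)
0 - 84*h(11, 7) = 0 - 84*(3 - 1*11 - 2*7) = 0 - 84*(3 - 11 - 14) = 0 - 84*(-22) = 0 + 1848 = 1848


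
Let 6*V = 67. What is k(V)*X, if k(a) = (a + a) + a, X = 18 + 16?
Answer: 1139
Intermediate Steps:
V = 67/6 (V = (1/6)*67 = 67/6 ≈ 11.167)
X = 34
k(a) = 3*a (k(a) = 2*a + a = 3*a)
k(V)*X = (3*(67/6))*34 = (67/2)*34 = 1139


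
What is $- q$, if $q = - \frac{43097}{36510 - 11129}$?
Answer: $\frac{43097}{25381} \approx 1.698$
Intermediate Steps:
$q = - \frac{43097}{25381}$ ($q = - \frac{43097}{36510 - 11129} = - \frac{43097}{25381} \approx -1.698$)
$- q = \left(-1\right) \left(- \frac{43097}{25381}\right) = \frac{43097}{25381}$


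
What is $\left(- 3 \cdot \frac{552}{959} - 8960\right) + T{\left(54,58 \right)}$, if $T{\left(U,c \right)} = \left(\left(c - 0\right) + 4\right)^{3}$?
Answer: $\frac{219962256}{959} \approx 2.2937 \cdot 10^{5}$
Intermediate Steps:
$T{\left(U,c \right)} = \left(4 + c\right)^{3}$ ($T{\left(U,c \right)} = \left(\left(c + 0\right) + 4\right)^{3} = \left(c + 4\right)^{3} = \left(4 + c\right)^{3}$)
$\left(- 3 \cdot \frac{552}{959} - 8960\right) + T{\left(54,58 \right)} = \left(- 3 \cdot \frac{552}{959} - 8960\right) + \left(4 + 58\right)^{3} = \left(- 3 \cdot 552 \cdot \frac{1}{959} - 8960\right) + 62^{3} = \left(\left(-3\right) \frac{552}{959} - 8960\right) + 238328 = \left(- \frac{1656}{959} - 8960\right) + 238328 = - \frac{8594296}{959} + 238328 = \frac{219962256}{959}$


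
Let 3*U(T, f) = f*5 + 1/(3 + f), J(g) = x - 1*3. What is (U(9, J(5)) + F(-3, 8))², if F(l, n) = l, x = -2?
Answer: 529/4 ≈ 132.25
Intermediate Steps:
J(g) = -5 (J(g) = -2 - 1*3 = -2 - 3 = -5)
U(T, f) = 1/(3*(3 + f)) + 5*f/3 (U(T, f) = (f*5 + 1/(3 + f))/3 = (5*f + 1/(3 + f))/3 = (1/(3 + f) + 5*f)/3 = 1/(3*(3 + f)) + 5*f/3)
(U(9, J(5)) + F(-3, 8))² = ((1 + 5*(-5)² + 15*(-5))/(3*(3 - 5)) - 3)² = ((⅓)*(1 + 5*25 - 75)/(-2) - 3)² = ((⅓)*(-½)*(1 + 125 - 75) - 3)² = ((⅓)*(-½)*51 - 3)² = (-17/2 - 3)² = (-23/2)² = 529/4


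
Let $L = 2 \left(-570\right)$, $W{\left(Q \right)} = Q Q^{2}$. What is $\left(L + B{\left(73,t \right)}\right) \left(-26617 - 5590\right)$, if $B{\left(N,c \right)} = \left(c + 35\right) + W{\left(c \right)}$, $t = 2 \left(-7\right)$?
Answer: $124415641$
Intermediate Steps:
$W{\left(Q \right)} = Q^{3}$
$L = -1140$
$t = -14$
$B{\left(N,c \right)} = 35 + c + c^{3}$ ($B{\left(N,c \right)} = \left(c + 35\right) + c^{3} = \left(35 + c\right) + c^{3} = 35 + c + c^{3}$)
$\left(L + B{\left(73,t \right)}\right) \left(-26617 - 5590\right) = \left(-1140 + \left(35 - 14 + \left(-14\right)^{3}\right)\right) \left(-26617 - 5590\right) = \left(-1140 - 2723\right) \left(-32207\right) = \left(-3863\right) \left(-32207\right) = 124415641$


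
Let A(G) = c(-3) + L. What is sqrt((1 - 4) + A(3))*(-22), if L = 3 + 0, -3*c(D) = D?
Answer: -22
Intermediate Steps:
c(D) = -D/3
L = 3
A(G) = 4 (A(G) = -1/3*(-3) + 3 = 1 + 3 = 4)
sqrt((1 - 4) + A(3))*(-22) = sqrt((1 - 4) + 4)*(-22) = sqrt(-3 + 4)*(-22) = sqrt(1)*(-22) = 1*(-22) = -22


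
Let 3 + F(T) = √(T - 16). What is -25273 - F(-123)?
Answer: -25270 - I*√139 ≈ -25270.0 - 11.79*I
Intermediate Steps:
F(T) = -3 + √(-16 + T) (F(T) = -3 + √(T - 16) = -3 + √(-16 + T))
-25273 - F(-123) = -25273 - (-3 + √(-16 - 123)) = -25273 - (-3 + √(-139)) = -25273 - (-3 + I*√139) = -25273 + (3 - I*√139) = -25270 - I*√139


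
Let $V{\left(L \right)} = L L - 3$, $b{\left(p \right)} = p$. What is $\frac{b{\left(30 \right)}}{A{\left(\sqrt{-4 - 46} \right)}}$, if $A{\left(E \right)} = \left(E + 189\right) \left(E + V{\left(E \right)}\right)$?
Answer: $- \frac{100670}{34089763} - \frac{6800 i \sqrt{2}}{34089763} \approx -0.0029531 - 0.0002821 i$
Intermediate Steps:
$V{\left(L \right)} = -3 + L^{2}$ ($V{\left(L \right)} = L^{2} - 3 = -3 + L^{2}$)
$A{\left(E \right)} = \left(189 + E\right) \left(-3 + E + E^{2}\right)$ ($A{\left(E \right)} = \left(E + 189\right) \left(E + \left(-3 + E^{2}\right)\right) = \left(189 + E\right) \left(-3 + E + E^{2}\right)$)
$\frac{b{\left(30 \right)}}{A{\left(\sqrt{-4 - 46} \right)}} = \frac{30}{-567 + \left(\sqrt{-4 - 46}\right)^{3} + 186 \sqrt{-4 - 46} + 190 \left(\sqrt{-4 - 46}\right)^{2}} = \frac{30}{-567 + \left(\sqrt{-50}\right)^{3} + 186 \sqrt{-50} + 190 \left(\sqrt{-50}\right)^{2}} = \frac{30}{-567 + \left(5 i \sqrt{2}\right)^{3} + 186 \cdot 5 i \sqrt{2} + 190 \left(5 i \sqrt{2}\right)^{2}} = \frac{30}{-567 - 250 i \sqrt{2} + 930 i \sqrt{2} + 190 \left(-50\right)} = \frac{30}{-567 - 250 i \sqrt{2} + 930 i \sqrt{2} - 9500} = \frac{30}{-10067 + 680 i \sqrt{2}}$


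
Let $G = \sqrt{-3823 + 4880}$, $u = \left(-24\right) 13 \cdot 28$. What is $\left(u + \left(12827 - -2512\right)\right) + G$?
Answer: $6603 + \sqrt{1057} \approx 6635.5$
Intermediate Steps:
$u = -8736$ ($u = \left(-312\right) 28 = -8736$)
$G = \sqrt{1057} \approx 32.512$
$\left(u + \left(12827 - -2512\right)\right) + G = \left(-8736 + \left(12827 - -2512\right)\right) + \sqrt{1057} = \left(-8736 + \left(12827 + 2512\right)\right) + \sqrt{1057} = \left(-8736 + 15339\right) + \sqrt{1057} = 6603 + \sqrt{1057}$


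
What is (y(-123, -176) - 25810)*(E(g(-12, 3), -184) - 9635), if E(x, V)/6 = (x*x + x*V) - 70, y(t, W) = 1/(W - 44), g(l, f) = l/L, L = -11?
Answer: 7730978547319/26620 ≈ 2.9042e+8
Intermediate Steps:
g(l, f) = -l/11 (g(l, f) = l/(-11) = l*(-1/11) = -l/11)
y(t, W) = 1/(-44 + W)
E(x, V) = -420 + 6*x² + 6*V*x (E(x, V) = 6*((x*x + x*V) - 70) = 6*((x² + V*x) - 70) = 6*(-70 + x² + V*x) = -420 + 6*x² + 6*V*x)
(y(-123, -176) - 25810)*(E(g(-12, 3), -184) - 9635) = (1/(-44 - 176) - 25810)*((-420 + 6*(-1/11*(-12))² + 6*(-184)*(-1/11*(-12))) - 9635) = (1/(-220) - 25810)*((-420 + 6*(12/11)² + 6*(-184)*(12/11)) - 9635) = (-1/220 - 25810)*((-420 + 6*(144/121) - 13248/11) - 9635) = -5678201*((-420 + 864/121 - 13248/11) - 9635)/220 = -5678201*(-195684/121 - 9635)/220 = -5678201/220*(-1361519/121) = 7730978547319/26620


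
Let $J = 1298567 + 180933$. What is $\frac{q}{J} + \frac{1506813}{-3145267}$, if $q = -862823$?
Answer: $- \frac{4943138542241}{4653422526500} \approx -1.0623$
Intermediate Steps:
$J = 1479500$
$\frac{q}{J} + \frac{1506813}{-3145267} = - \frac{862823}{1479500} + \frac{1506813}{-3145267} = \left(-862823\right) \frac{1}{1479500} + 1506813 \left(- \frac{1}{3145267}\right) = - \frac{862823}{1479500} - \frac{1506813}{3145267} = - \frac{4943138542241}{4653422526500}$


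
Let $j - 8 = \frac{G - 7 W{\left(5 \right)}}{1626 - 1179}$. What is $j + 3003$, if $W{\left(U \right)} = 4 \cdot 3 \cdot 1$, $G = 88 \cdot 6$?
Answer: $\frac{448787}{149} \approx 3012.0$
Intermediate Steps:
$G = 528$
$W{\left(U \right)} = 12$ ($W{\left(U \right)} = 12 \cdot 1 = 12$)
$j = \frac{1340}{149}$ ($j = 8 + \frac{528 - 84}{1626 - 1179} = 8 + \frac{528 - 84}{447} = 8 + 444 \cdot \frac{1}{447} = 8 + \frac{148}{149} = \frac{1340}{149} \approx 8.9933$)
$j + 3003 = \frac{1340}{149} + 3003 = \frac{448787}{149}$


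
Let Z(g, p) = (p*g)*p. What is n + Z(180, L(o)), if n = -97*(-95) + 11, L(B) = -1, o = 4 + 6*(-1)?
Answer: 9406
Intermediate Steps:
o = -2 (o = 4 - 6 = -2)
Z(g, p) = g*p**2 (Z(g, p) = (g*p)*p = g*p**2)
n = 9226 (n = 9215 + 11 = 9226)
n + Z(180, L(o)) = 9226 + 180*(-1)**2 = 9226 + 180*1 = 9226 + 180 = 9406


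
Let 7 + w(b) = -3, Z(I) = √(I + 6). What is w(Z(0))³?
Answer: -1000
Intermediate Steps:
Z(I) = √(6 + I)
w(b) = -10 (w(b) = -7 - 3 = -10)
w(Z(0))³ = (-10)³ = -1000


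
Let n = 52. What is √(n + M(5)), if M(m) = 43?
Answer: √95 ≈ 9.7468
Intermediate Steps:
√(n + M(5)) = √(52 + 43) = √95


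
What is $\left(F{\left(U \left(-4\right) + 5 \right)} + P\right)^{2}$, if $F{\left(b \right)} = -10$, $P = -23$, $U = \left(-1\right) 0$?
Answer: $1089$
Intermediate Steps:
$U = 0$
$\left(F{\left(U \left(-4\right) + 5 \right)} + P\right)^{2} = \left(-10 - 23\right)^{2} = \left(-33\right)^{2} = 1089$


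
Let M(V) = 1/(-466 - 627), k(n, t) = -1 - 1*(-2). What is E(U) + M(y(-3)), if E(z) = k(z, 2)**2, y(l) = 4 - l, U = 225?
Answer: 1092/1093 ≈ 0.99909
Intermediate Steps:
k(n, t) = 1 (k(n, t) = -1 + 2 = 1)
M(V) = -1/1093 (M(V) = 1/(-1093) = -1/1093)
E(z) = 1 (E(z) = 1**2 = 1)
E(U) + M(y(-3)) = 1 - 1/1093 = 1092/1093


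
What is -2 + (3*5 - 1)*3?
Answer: 40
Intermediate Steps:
-2 + (3*5 - 1)*3 = -2 + (15 - 1)*3 = -2 + 14*3 = -2 + 42 = 40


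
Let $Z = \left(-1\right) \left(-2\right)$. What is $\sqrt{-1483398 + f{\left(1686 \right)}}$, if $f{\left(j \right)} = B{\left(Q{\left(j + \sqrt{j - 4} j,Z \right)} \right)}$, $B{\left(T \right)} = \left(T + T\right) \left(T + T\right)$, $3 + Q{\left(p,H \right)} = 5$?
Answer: $i \sqrt{1483382} \approx 1217.9 i$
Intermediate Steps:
$Z = 2$
$Q{\left(p,H \right)} = 2$ ($Q{\left(p,H \right)} = -3 + 5 = 2$)
$B{\left(T \right)} = 4 T^{2}$ ($B{\left(T \right)} = 2 T 2 T = 4 T^{2}$)
$f{\left(j \right)} = 16$ ($f{\left(j \right)} = 4 \cdot 2^{2} = 4 \cdot 4 = 16$)
$\sqrt{-1483398 + f{\left(1686 \right)}} = \sqrt{-1483398 + 16} = \sqrt{-1483382} = i \sqrt{1483382}$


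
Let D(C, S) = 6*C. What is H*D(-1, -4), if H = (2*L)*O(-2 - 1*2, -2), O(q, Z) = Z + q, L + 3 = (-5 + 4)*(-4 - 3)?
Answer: 288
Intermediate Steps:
L = 4 (L = -3 + (-5 + 4)*(-4 - 3) = -3 - 1*(-7) = -3 + 7 = 4)
H = -48 (H = (2*4)*(-2 + (-2 - 1*2)) = 8*(-2 + (-2 - 2)) = 8*(-2 - 4) = 8*(-6) = -48)
H*D(-1, -4) = -288*(-1) = -48*(-6) = 288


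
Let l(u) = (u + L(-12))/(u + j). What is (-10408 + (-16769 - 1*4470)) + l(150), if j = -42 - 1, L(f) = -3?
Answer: -3386082/107 ≈ -31646.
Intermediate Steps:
j = -43
l(u) = (-3 + u)/(-43 + u) (l(u) = (u - 3)/(u - 43) = (-3 + u)/(-43 + u))
(-10408 + (-16769 - 1*4470)) + l(150) = (-10408 + (-16769 - 1*4470)) + (-3 + 150)/(-43 + 150) = (-10408 + (-16769 - 4470)) + 147/107 = (-10408 - 21239) + (1/107)*147 = -31647 + 147/107 = -3386082/107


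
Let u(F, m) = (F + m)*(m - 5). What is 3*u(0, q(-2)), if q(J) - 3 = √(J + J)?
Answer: -30 + 6*I ≈ -30.0 + 6.0*I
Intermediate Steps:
q(J) = 3 + √2*√J (q(J) = 3 + √(J + J) = 3 + √(2*J) = 3 + √2*√J)
u(F, m) = (-5 + m)*(F + m) (u(F, m) = (F + m)*(-5 + m) = (-5 + m)*(F + m))
3*u(0, q(-2)) = 3*((3 + √2*√(-2))² - 5*0 - 5*(3 + √2*√(-2)) + 0*(3 + √2*√(-2))) = 3*((3 + √2*(I*√2))² + 0 - 5*(3 + √2*(I*√2)) + 0*(3 + √2*(I*√2))) = 3*((3 + 2*I)² + 0 - 5*(3 + 2*I) + 0*(3 + 2*I)) = 3*((3 + 2*I)² + 0 + (-15 - 10*I) + 0) = 3*(-15 + (3 + 2*I)² - 10*I) = -45 - 30*I + 3*(3 + 2*I)²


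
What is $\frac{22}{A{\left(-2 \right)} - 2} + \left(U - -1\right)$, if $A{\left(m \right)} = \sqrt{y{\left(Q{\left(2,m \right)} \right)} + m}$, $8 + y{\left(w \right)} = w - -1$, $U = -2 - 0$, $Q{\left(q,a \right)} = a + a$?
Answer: $- \frac{61}{17} - \frac{22 i \sqrt{13}}{17} \approx -3.5882 - 4.666 i$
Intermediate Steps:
$Q{\left(q,a \right)} = 2 a$
$U = -2$ ($U = -2 + 0 = -2$)
$y{\left(w \right)} = -7 + w$ ($y{\left(w \right)} = -8 + \left(w - -1\right) = -8 + \left(w + 1\right) = -8 + \left(1 + w\right) = -7 + w$)
$A{\left(m \right)} = \sqrt{-7 + 3 m}$ ($A{\left(m \right)} = \sqrt{\left(-7 + 2 m\right) + m} = \sqrt{-7 + 3 m}$)
$\frac{22}{A{\left(-2 \right)} - 2} + \left(U - -1\right) = \frac{22}{\sqrt{-7 + 3 \left(-2\right)} - 2} - 1 = \frac{22}{\sqrt{-7 - 6} - 2} + \left(-2 + 1\right) = \frac{22}{\sqrt{-13} - 2} - 1 = \frac{22}{i \sqrt{13} - 2} - 1 = \frac{22}{-2 + i \sqrt{13}} - 1 = -1 + \frac{22}{-2 + i \sqrt{13}}$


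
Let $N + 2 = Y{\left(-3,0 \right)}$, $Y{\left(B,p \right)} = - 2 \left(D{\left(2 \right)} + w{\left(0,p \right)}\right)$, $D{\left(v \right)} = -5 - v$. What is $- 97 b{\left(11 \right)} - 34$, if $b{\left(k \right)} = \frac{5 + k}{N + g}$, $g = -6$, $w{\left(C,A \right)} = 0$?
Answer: $- \frac{878}{3} \approx -292.67$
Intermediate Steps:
$Y{\left(B,p \right)} = 14$ ($Y{\left(B,p \right)} = - 2 \left(\left(-5 - 2\right) + 0\right) = - 2 \left(-7 + 0\right) = \left(-2\right) \left(-7\right) = 14$)
$N = 12$ ($N = -2 + 14 = 12$)
$b{\left(k \right)} = \frac{5}{6} + \frac{k}{6}$ ($b{\left(k \right)} = \frac{5 + k}{12 - 6} = \frac{5 + k}{6} = \left(5 + k\right) \frac{1}{6} = \frac{5}{6} + \frac{k}{6}$)
$- 97 b{\left(11 \right)} - 34 = - 97 \left(\frac{5}{6} + \frac{1}{6} \cdot 11\right) - 34 = - 97 \left(\frac{5}{6} + \frac{11}{6}\right) - 34 = \left(-97\right) \frac{8}{3} - 34 = - \frac{776}{3} - 34 = - \frac{878}{3}$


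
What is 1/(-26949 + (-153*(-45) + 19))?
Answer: -1/20045 ≈ -4.9888e-5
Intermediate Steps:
1/(-26949 + (-153*(-45) + 19)) = 1/(-26949 + (6885 + 19)) = 1/(-26949 + 6904) = 1/(-20045) = -1/20045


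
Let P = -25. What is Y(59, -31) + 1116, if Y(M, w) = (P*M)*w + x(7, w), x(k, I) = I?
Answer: 46810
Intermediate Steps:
Y(M, w) = w - 25*M*w (Y(M, w) = (-25*M)*w + w = -25*M*w + w = w - 25*M*w)
Y(59, -31) + 1116 = -31*(1 - 25*59) + 1116 = -31*(1 - 1475) + 1116 = -31*(-1474) + 1116 = 45694 + 1116 = 46810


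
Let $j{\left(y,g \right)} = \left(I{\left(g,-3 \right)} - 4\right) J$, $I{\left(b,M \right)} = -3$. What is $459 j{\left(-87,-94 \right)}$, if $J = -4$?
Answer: $12852$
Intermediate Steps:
$j{\left(y,g \right)} = 28$ ($j{\left(y,g \right)} = \left(-3 - 4\right) \left(-4\right) = \left(-7\right) \left(-4\right) = 28$)
$459 j{\left(-87,-94 \right)} = 459 \cdot 28 = 12852$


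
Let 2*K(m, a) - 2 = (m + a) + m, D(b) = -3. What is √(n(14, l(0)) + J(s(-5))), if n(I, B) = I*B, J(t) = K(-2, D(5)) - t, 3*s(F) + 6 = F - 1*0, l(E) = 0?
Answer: √42/6 ≈ 1.0801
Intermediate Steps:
s(F) = -2 + F/3 (s(F) = -2 + (F - 1*0)/3 = -2 + (F + 0)/3 = -2 + F/3)
K(m, a) = 1 + m + a/2 (K(m, a) = 1 + ((m + a) + m)/2 = 1 + ((a + m) + m)/2 = 1 + (a + 2*m)/2 = 1 + (m + a/2) = 1 + m + a/2)
J(t) = -5/2 - t (J(t) = (1 - 2 + (½)*(-3)) - t = (1 - 2 - 3/2) - t = -5/2 - t)
n(I, B) = B*I
√(n(14, l(0)) + J(s(-5))) = √(0*14 + (-5/2 - (-2 + (⅓)*(-5)))) = √(0 + (-5/2 - (-2 - 5/3))) = √(0 + (-5/2 - 1*(-11/3))) = √(0 + (-5/2 + 11/3)) = √(0 + 7/6) = √(7/6) = √42/6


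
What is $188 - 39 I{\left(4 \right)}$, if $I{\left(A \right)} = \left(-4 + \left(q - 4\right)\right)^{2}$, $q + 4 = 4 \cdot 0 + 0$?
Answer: $-5428$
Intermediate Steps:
$q = -4$ ($q = -4 + \left(4 \cdot 0 + 0\right) = -4 + \left(0 + 0\right) = -4 + 0 = -4$)
$I{\left(A \right)} = 144$ ($I{\left(A \right)} = \left(-4 - 8\right)^{2} = \left(-12\right)^{2} = 144$)
$188 - 39 I{\left(4 \right)} = 188 - 5616 = -5428$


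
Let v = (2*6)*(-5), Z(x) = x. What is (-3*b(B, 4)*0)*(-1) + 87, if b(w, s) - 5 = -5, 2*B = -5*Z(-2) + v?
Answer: 87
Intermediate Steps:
v = -60 (v = 12*(-5) = -60)
B = -25 (B = (-5*(-2) - 60)/2 = (10 - 60)/2 = (½)*(-50) = -25)
b(w, s) = 0 (b(w, s) = 5 - 5 = 0)
(-3*b(B, 4)*0)*(-1) + 87 = (-3*0*0)*(-1) + 87 = (0*0)*(-1) + 87 = 0*(-1) + 87 = 0 + 87 = 87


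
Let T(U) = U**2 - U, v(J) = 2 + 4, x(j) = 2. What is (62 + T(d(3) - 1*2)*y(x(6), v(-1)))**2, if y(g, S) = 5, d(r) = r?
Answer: 3844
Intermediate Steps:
v(J) = 6
(62 + T(d(3) - 1*2)*y(x(6), v(-1)))**2 = (62 + ((3 - 1*2)*(-1 + (3 - 1*2)))*5)**2 = (62 + ((3 - 2)*(-1 + (3 - 2)))*5)**2 = (62 + (1*(-1 + 1))*5)**2 = (62 + (1*0)*5)**2 = (62 + 0*5)**2 = (62 + 0)**2 = 62**2 = 3844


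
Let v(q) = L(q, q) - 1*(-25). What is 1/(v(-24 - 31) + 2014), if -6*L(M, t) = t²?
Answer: 6/9209 ≈ 0.00065154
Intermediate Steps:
L(M, t) = -t²/6
v(q) = 25 - q²/6 (v(q) = -q²/6 - 1*(-25) = -q²/6 + 25 = 25 - q²/6)
1/(v(-24 - 31) + 2014) = 1/((25 - (-24 - 31)²/6) + 2014) = 1/((25 - ⅙*(-55)²) + 2014) = 1/((25 - ⅙*3025) + 2014) = 1/((25 - 3025/6) + 2014) = 1/(-2875/6 + 2014) = 1/(9209/6) = 6/9209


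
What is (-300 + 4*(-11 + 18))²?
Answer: 73984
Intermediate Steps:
(-300 + 4*(-11 + 18))² = (-300 + 4*7)² = (-300 + 28)² = (-272)² = 73984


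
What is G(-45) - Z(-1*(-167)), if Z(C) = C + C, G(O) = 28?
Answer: -306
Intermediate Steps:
Z(C) = 2*C
G(-45) - Z(-1*(-167)) = 28 - 2*(-1*(-167)) = 28 - 2*167 = 28 - 1*334 = 28 - 334 = -306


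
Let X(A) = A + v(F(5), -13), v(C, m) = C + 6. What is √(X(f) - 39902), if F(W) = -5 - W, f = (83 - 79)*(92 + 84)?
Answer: I*√39202 ≈ 197.99*I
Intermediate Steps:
f = 704 (f = 4*176 = 704)
v(C, m) = 6 + C
X(A) = -4 + A (X(A) = A + (6 + (-5 - 1*5)) = A + (6 + (-5 - 5)) = A + (6 - 10) = A - 4 = -4 + A)
√(X(f) - 39902) = √((-4 + 704) - 39902) = √(700 - 39902) = √(-39202) = I*√39202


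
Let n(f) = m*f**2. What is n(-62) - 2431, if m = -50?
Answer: -194631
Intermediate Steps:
n(f) = -50*f**2
n(-62) - 2431 = -50*(-62)**2 - 2431 = -50*3844 - 2431 = -192200 - 2431 = -194631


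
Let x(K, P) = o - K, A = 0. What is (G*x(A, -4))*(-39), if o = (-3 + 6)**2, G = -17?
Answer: 5967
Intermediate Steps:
o = 9 (o = 3**2 = 9)
x(K, P) = 9 - K
(G*x(A, -4))*(-39) = -17*(9 - 1*0)*(-39) = -17*(9 + 0)*(-39) = -17*9*(-39) = -153*(-39) = 5967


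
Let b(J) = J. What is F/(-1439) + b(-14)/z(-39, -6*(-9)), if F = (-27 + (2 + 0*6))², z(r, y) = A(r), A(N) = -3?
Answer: 18271/4317 ≈ 4.2323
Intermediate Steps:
z(r, y) = -3
F = 625 (F = (-27 + (2 + 0))² = (-27 + 2)² = (-25)² = 625)
F/(-1439) + b(-14)/z(-39, -6*(-9)) = 625/(-1439) - 14/(-3) = 625*(-1/1439) - 14*(-⅓) = -625/1439 + 14/3 = 18271/4317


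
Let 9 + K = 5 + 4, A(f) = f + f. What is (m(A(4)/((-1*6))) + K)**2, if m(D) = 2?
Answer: 4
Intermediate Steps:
A(f) = 2*f
K = 0 (K = -9 + (5 + 4) = -9 + 9 = 0)
(m(A(4)/((-1*6))) + K)**2 = (2 + 0)**2 = 2**2 = 4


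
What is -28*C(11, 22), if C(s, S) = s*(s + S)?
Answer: -10164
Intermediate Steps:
C(s, S) = s*(S + s)
-28*C(11, 22) = -308*(22 + 11) = -308*33 = -28*363 = -10164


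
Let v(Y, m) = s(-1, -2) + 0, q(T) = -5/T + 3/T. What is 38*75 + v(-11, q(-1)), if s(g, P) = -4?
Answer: 2846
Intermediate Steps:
q(T) = -2/T
v(Y, m) = -4 (v(Y, m) = -4 + 0 = -4)
38*75 + v(-11, q(-1)) = 38*75 - 4 = 2850 - 4 = 2846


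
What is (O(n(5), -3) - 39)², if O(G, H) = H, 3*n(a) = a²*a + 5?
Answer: 1764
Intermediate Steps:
n(a) = 5/3 + a³/3 (n(a) = (a²*a + 5)/3 = (a³ + 5)/3 = (5 + a³)/3 = 5/3 + a³/3)
(O(n(5), -3) - 39)² = (-3 - 39)² = (-42)² = 1764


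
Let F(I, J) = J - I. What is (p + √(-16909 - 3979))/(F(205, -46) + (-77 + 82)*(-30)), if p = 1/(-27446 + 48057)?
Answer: -1/8265011 - 2*I*√5222/401 ≈ -1.2099e-7 - 0.36042*I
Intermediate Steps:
p = 1/20611 ≈ 4.8518e-5
(p + √(-16909 - 3979))/(F(205, -46) + (-77 + 82)*(-30)) = (1/20611 + √(-16909 - 3979))/((-46 - 1*205) + (-77 + 82)*(-30)) = (1/20611 + √(-20888))/((-46 - 205) + 5*(-30)) = (1/20611 + 2*I*√5222)/(-251 - 150) = (1/20611 + 2*I*√5222)/(-401) = (1/20611 + 2*I*√5222)*(-1/401) = -1/8265011 - 2*I*√5222/401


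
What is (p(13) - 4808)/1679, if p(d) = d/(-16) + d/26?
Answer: -76933/26864 ≈ -2.8638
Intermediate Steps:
p(d) = -5*d/208 (p(d) = d*(-1/16) + d*(1/26) = -d/16 + d/26 = -5*d/208)
(p(13) - 4808)/1679 = (-5/208*13 - 4808)/1679 = (-5/16 - 4808)*(1/1679) = -76933/16*1/1679 = -76933/26864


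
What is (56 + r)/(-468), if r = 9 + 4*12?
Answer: -113/468 ≈ -0.24145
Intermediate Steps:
r = 57 (r = 9 + 48 = 57)
(56 + r)/(-468) = (56 + 57)/(-468) = 113*(-1/468) = -113/468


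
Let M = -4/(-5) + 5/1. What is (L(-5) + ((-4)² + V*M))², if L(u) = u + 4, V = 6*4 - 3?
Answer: 467856/25 ≈ 18714.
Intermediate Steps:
M = 29/5 (M = -4*(-⅕) + 5*1 = ⅘ + 5 = 29/5 ≈ 5.8000)
V = 21 (V = 24 - 3 = 21)
L(u) = 4 + u
(L(-5) + ((-4)² + V*M))² = ((4 - 5) + ((-4)² + 21*(29/5)))² = (-1 + (16 + 609/5))² = (-1 + 689/5)² = (684/5)² = 467856/25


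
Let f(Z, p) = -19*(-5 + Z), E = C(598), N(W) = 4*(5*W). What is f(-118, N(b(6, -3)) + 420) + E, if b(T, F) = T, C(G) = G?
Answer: 2935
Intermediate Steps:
N(W) = 20*W
E = 598
f(Z, p) = 95 - 19*Z
f(-118, N(b(6, -3)) + 420) + E = (95 - 19*(-118)) + 598 = (95 + 2242) + 598 = 2337 + 598 = 2935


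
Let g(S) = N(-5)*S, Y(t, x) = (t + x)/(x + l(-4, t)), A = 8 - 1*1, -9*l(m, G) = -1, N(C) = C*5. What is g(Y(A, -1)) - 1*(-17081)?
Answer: 68999/4 ≈ 17250.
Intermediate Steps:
N(C) = 5*C
l(m, G) = ⅑ (l(m, G) = -⅑*(-1) = ⅑)
A = 7 (A = 8 - 1 = 7)
Y(t, x) = (t + x)/(⅑ + x) (Y(t, x) = (t + x)/(x + ⅑) = (t + x)/(⅑ + x))
g(S) = -25*S (g(S) = (5*(-5))*S = -25*S)
g(Y(A, -1)) - 1*(-17081) = -225*(7 - 1)/(1 + 9*(-1)) - 1*(-17081) = -225*6/(1 - 9) + 17081 = -225*6/(-8) + 17081 = -225*(-1)*6/8 + 17081 = -25*(-27/4) + 17081 = 675/4 + 17081 = 68999/4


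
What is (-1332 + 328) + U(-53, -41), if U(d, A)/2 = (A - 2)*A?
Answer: 2522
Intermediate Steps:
U(d, A) = 2*A*(-2 + A) (U(d, A) = 2*((A - 2)*A) = 2*((-2 + A)*A) = 2*(A*(-2 + A)) = 2*A*(-2 + A))
(-1332 + 328) + U(-53, -41) = (-1332 + 328) + 2*(-41)*(-2 - 41) = -1004 + 2*(-41)*(-43) = -1004 + 3526 = 2522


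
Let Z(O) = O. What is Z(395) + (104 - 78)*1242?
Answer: 32687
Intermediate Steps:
Z(395) + (104 - 78)*1242 = 395 + (104 - 78)*1242 = 395 + 26*1242 = 395 + 32292 = 32687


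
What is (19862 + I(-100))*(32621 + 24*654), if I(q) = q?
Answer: 954840554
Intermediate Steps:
(19862 + I(-100))*(32621 + 24*654) = (19862 - 100)*(32621 + 24*654) = 19762*(32621 + 15696) = 19762*48317 = 954840554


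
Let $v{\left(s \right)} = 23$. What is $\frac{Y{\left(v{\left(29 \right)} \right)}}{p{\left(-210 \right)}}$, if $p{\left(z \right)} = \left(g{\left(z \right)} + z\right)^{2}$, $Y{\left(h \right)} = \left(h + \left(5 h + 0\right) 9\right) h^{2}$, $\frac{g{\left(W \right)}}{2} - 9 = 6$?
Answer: $\frac{279841}{16200} \approx 17.274$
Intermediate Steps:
$g{\left(W \right)} = 30$ ($g{\left(W \right)} = 18 + 2 \cdot 6 = 18 + 12 = 30$)
$Y{\left(h \right)} = 46 h^{3}$ ($Y{\left(h \right)} = \left(h + 5 h 9\right) h^{2} = \left(h + 45 h\right) h^{2} = 46 h h^{2} = 46 h^{3}$)
$p{\left(z \right)} = \left(30 + z\right)^{2}$
$\frac{Y{\left(v{\left(29 \right)} \right)}}{p{\left(-210 \right)}} = \frac{46 \cdot 23^{3}}{\left(30 - 210\right)^{2}} = \frac{46 \cdot 12167}{\left(-180\right)^{2}} = \frac{559682}{32400} = 559682 \cdot \frac{1}{32400} = \frac{279841}{16200}$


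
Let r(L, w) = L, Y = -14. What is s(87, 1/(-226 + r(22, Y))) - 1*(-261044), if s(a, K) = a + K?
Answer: 53270723/204 ≈ 2.6113e+5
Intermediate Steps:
s(a, K) = K + a
s(87, 1/(-226 + r(22, Y))) - 1*(-261044) = (1/(-226 + 22) + 87) - 1*(-261044) = (1/(-204) + 87) + 261044 = (-1/204 + 87) + 261044 = 17747/204 + 261044 = 53270723/204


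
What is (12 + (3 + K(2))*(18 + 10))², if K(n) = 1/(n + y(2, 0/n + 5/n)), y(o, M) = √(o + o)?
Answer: 10609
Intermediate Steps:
y(o, M) = √2*√o (y(o, M) = √(2*o) = √2*√o)
K(n) = 1/(2 + n) (K(n) = 1/(n + √2*√2) = 1/(n + 2) = 1/(2 + n))
(12 + (3 + K(2))*(18 + 10))² = (12 + (3 + 1/(2 + 2))*(18 + 10))² = (12 + (3 + 1/4)*28)² = (12 + (3 + ¼)*28)² = (12 + (13/4)*28)² = (12 + 91)² = 103² = 10609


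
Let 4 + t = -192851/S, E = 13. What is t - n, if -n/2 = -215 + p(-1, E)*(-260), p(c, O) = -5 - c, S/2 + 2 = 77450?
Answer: 254765965/154896 ≈ 1644.8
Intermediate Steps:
S = 154896 (S = -4 + 2*77450 = -4 + 154900 = 154896)
n = -1650 (n = -2*(-215 + (-5 - 1*(-1))*(-260)) = -2*(-215 + (-5 + 1)*(-260)) = -2*(-215 - 4*(-260)) = -2*(-215 + 1040) = -2*825 = -1650)
t = -812435/154896 (t = -4 - 192851/154896 = -812435/154896 ≈ -5.2450)
t - n = -812435/154896 - 1*(-1650) = -812435/154896 + 1650 = 254765965/154896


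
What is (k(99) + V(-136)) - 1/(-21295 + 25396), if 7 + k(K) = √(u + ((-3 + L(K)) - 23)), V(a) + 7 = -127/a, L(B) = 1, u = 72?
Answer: -7287613/557736 + √47 ≈ -6.2108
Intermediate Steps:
V(a) = -7 - 127/a
k(K) = -7 + √47 (k(K) = -7 + √(72 + ((-3 + 1) - 23)) = -7 + √(72 + (-2 - 23)) = -7 + √(72 - 25) = -7 + √47)
(k(99) + V(-136)) - 1/(-21295 + 25396) = ((-7 + √47) + (-7 - 127/(-136))) - 1/(-21295 + 25396) = ((-7 + √47) + (-7 - 127*(-1/136))) - 1/4101 = ((-7 + √47) + (-7 + 127/136)) - 1*1/4101 = ((-7 + √47) - 825/136) - 1/4101 = (-1777/136 + √47) - 1/4101 = -7287613/557736 + √47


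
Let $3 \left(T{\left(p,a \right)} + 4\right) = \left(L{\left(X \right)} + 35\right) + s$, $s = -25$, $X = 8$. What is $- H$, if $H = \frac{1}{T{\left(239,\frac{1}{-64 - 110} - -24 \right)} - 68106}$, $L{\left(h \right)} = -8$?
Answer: $\frac{3}{204328} \approx 1.4682 \cdot 10^{-5}$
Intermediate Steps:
$T{\left(p,a \right)} = - \frac{10}{3}$ ($T{\left(p,a \right)} = -4 + \frac{\left(-8 + 35\right) - 25}{3} = -4 + \frac{27 - 25}{3} = -4 + \frac{1}{3} \cdot 2 = -4 + \frac{2}{3} = - \frac{10}{3}$)
$H = - \frac{3}{204328}$ ($H = \frac{1}{- \frac{10}{3} - 68106} = \frac{1}{- \frac{204328}{3}} = - \frac{3}{204328} \approx -1.4682 \cdot 10^{-5}$)
$- H = \left(-1\right) \left(- \frac{3}{204328}\right) = \frac{3}{204328}$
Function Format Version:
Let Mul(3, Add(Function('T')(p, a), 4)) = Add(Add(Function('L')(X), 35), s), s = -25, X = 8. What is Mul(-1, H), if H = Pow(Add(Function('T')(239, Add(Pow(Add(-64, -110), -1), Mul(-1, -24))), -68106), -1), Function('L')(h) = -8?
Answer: Rational(3, 204328) ≈ 1.4682e-5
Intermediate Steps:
Function('T')(p, a) = Rational(-10, 3) (Function('T')(p, a) = Add(-4, Mul(Rational(1, 3), Add(Add(-8, 35), -25))) = Add(-4, Mul(Rational(1, 3), Add(27, -25))) = Add(-4, Mul(Rational(1, 3), 2)) = Add(-4, Rational(2, 3)) = Rational(-10, 3))
H = Rational(-3, 204328) (H = Pow(Add(Rational(-10, 3), -68106), -1) = Pow(Rational(-204328, 3), -1) = Rational(-3, 204328) ≈ -1.4682e-5)
Mul(-1, H) = Mul(-1, Rational(-3, 204328)) = Rational(3, 204328)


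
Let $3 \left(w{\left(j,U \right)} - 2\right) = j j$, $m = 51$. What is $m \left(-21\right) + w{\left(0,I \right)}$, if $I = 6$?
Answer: $-1069$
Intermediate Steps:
$w{\left(j,U \right)} = 2 + \frac{j^{2}}{3}$ ($w{\left(j,U \right)} = 2 + \frac{j j}{3} = 2 + \frac{j^{2}}{3}$)
$m \left(-21\right) + w{\left(0,I \right)} = 51 \left(-21\right) + \left(2 + \frac{0^{2}}{3}\right) = -1071 + \left(2 + \frac{1}{3} \cdot 0\right) = -1071 + \left(2 + 0\right) = -1071 + 2 = -1069$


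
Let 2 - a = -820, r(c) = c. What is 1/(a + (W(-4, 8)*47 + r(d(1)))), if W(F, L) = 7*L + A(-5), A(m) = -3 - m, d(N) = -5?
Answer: 1/3543 ≈ 0.00028225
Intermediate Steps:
W(F, L) = 2 + 7*L (W(F, L) = 7*L + (-3 - 1*(-5)) = 7*L + (-3 + 5) = 7*L + 2 = 2 + 7*L)
a = 822 (a = 2 - 1*(-820) = 2 + 820 = 822)
1/(a + (W(-4, 8)*47 + r(d(1)))) = 1/(822 + ((2 + 7*8)*47 - 5)) = 1/(822 + ((2 + 56)*47 - 5)) = 1/(822 + (58*47 - 5)) = 1/(822 + (2726 - 5)) = 1/(822 + 2721) = 1/3543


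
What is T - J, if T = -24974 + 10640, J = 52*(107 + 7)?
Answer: -20262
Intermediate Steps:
J = 5928 (J = 52*114 = 5928)
T = -14334
T - J = -14334 - 1*5928 = -14334 - 5928 = -20262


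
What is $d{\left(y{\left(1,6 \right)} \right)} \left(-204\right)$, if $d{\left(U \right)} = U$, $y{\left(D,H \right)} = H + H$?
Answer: $-2448$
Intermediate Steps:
$y{\left(D,H \right)} = 2 H$
$d{\left(y{\left(1,6 \right)} \right)} \left(-204\right) = 2 \cdot 6 \left(-204\right) = 12 \left(-204\right) = -2448$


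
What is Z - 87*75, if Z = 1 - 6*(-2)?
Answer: -6512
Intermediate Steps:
Z = 13 (Z = 1 + 12 = 13)
Z - 87*75 = 13 - 87*75 = 13 - 6525 = -6512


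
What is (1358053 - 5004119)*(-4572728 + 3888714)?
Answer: 2493960188924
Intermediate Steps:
(1358053 - 5004119)*(-4572728 + 3888714) = -3646066*(-684014) = 2493960188924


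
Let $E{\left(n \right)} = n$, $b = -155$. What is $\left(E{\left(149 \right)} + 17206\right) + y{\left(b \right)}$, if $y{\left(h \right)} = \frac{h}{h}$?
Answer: $17356$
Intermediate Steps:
$y{\left(h \right)} = 1$
$\left(E{\left(149 \right)} + 17206\right) + y{\left(b \right)} = \left(149 + 17206\right) + 1 = 17355 + 1 = 17356$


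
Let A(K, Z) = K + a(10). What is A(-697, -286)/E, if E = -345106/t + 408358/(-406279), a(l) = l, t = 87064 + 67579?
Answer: 14387658577913/67786342256 ≈ 212.25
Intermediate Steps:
t = 154643
A(K, Z) = 10 + K (A(K, Z) = K + 10 = 10 + K)
E = -203359026768/62828203397 (E = -345106/154643 + 408358/(-406279) = -345106*1/154643 + 408358*(-1/406279) = -345106/154643 - 408358/406279 = -203359026768/62828203397 ≈ -3.2367)
A(-697, -286)/E = (10 - 697)/(-203359026768/62828203397) = -687*(-62828203397/203359026768) = 14387658577913/67786342256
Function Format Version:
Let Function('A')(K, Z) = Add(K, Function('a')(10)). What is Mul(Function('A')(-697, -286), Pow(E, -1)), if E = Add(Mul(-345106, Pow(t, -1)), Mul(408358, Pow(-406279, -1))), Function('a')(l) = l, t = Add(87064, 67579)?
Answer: Rational(14387658577913, 67786342256) ≈ 212.25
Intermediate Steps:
t = 154643
Function('A')(K, Z) = Add(10, K) (Function('A')(K, Z) = Add(K, 10) = Add(10, K))
E = Rational(-203359026768, 62828203397) (E = Add(Mul(-345106, Pow(154643, -1)), Mul(408358, Pow(-406279, -1))) = Add(Mul(-345106, Rational(1, 154643)), Mul(408358, Rational(-1, 406279))) = Add(Rational(-345106, 154643), Rational(-408358, 406279)) = Rational(-203359026768, 62828203397) ≈ -3.2367)
Mul(Function('A')(-697, -286), Pow(E, -1)) = Mul(Add(10, -697), Pow(Rational(-203359026768, 62828203397), -1)) = Mul(-687, Rational(-62828203397, 203359026768)) = Rational(14387658577913, 67786342256)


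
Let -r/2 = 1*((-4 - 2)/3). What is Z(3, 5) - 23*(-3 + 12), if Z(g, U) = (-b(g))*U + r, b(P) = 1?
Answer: -208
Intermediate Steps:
r = 4 (r = -2*(-4 - 2)/3 = -2*(-6*⅓) = -2*(-2) = 4)
Z(g, U) = 4 - U (Z(g, U) = (-1*1)*U + 4 = -U + 4 = 4 - U)
Z(3, 5) - 23*(-3 + 12) = (4 - 1*5) - 23*(-3 + 12) = (4 - 5) - 23*9 = -1 - 207 = -208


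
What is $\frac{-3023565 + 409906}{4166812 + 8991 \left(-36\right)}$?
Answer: $- \frac{2613659}{3843136} \approx -0.68009$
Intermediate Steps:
$\frac{-3023565 + 409906}{4166812 + 8991 \left(-36\right)} = - \frac{2613659}{4166812 - 323676} = - \frac{2613659}{3843136}$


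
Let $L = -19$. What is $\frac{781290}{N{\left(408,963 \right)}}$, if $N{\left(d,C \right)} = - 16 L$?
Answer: $\frac{390645}{152} \approx 2570.0$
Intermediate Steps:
$N{\left(d,C \right)} = 304$ ($N{\left(d,C \right)} = \left(-16\right) \left(-19\right) = 304$)
$\frac{781290}{N{\left(408,963 \right)}} = \frac{781290}{304} = 781290 \cdot \frac{1}{304} = \frac{390645}{152}$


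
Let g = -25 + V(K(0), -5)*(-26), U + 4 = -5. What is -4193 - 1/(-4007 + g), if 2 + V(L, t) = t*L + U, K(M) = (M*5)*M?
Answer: -15706977/3746 ≈ -4193.0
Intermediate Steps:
U = -9 (U = -4 - 5 = -9)
K(M) = 5*M**2 (K(M) = (5*M)*M = 5*M**2)
V(L, t) = -11 + L*t (V(L, t) = -2 + (t*L - 9) = -2 + (L*t - 9) = -2 + (-9 + L*t) = -11 + L*t)
g = 261 (g = -25 + (-11 + (5*0**2)*(-5))*(-26) = -25 + (-11 + (5*0)*(-5))*(-26) = -25 + (-11 + 0*(-5))*(-26) = -25 + (-11 + 0)*(-26) = -25 - 11*(-26) = -25 + 286 = 261)
-4193 - 1/(-4007 + g) = -4193 - 1/(-4007 + 261) = -4193 - 1/(-3746) = -4193 - 1*(-1/3746) = -4193 + 1/3746 = -15706977/3746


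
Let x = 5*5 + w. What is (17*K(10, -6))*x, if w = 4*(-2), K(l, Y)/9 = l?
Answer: 26010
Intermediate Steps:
K(l, Y) = 9*l
w = -8
x = 17 (x = 5*5 - 8 = 25 - 8 = 17)
(17*K(10, -6))*x = (17*(9*10))*17 = (17*90)*17 = 1530*17 = 26010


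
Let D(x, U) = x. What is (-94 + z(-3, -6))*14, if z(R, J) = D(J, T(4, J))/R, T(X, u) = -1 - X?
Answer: -1288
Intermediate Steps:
z(R, J) = J/R
(-94 + z(-3, -6))*14 = (-94 - 6/(-3))*14 = (-94 - 6*(-⅓))*14 = (-94 + 2)*14 = -92*14 = -1288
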